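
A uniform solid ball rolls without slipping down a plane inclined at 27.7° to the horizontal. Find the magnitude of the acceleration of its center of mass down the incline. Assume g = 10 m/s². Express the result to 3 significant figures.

a ≈ 3.32 m/s²

For this body I = (2/5)MR², i.e. k = I/(MR²) = 0.4.
Newton's second law down the slope: Mg sinθ − f = Ma. The torque equation fR = Iα (with α = a/R) gives f = kMa.
Eliminating f: Mg sinθ = (1+k)Ma, so a = g sinθ/(1+k) = 10 × sin27.7° / 1.4 ≈ 3.32 m/s².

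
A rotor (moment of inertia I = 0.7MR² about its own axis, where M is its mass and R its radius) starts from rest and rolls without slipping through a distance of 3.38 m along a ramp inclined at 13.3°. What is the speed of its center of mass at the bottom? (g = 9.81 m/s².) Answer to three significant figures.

v ≈ 3.00 m/s

Here I = 0.7MR², so the shape factor k = I/(MR²) = 0.7.
The rolling condition ω = v/R makes the rotational term ½I(v/R)² = ½kMv², so KE_total = ½(1+k)Mv² = (17/20)Mv².
The vertical drop is h = L sinθ = 3.38 × sin13.3° = 0.7776 m.
Setting Mgh = (17/20)Mv² gives v = √(2gh/(1+k)) = √(2·9.81·0.7776/1.7) ≈ 3.00 m/s.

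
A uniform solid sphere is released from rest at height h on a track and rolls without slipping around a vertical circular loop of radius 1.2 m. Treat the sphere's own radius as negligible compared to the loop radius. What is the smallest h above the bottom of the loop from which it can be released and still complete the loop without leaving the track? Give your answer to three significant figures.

h_min ≈ 3.24 m

With I = (2/5)MR², the ratio k = I/(MR²) is 0.4.
At the top, contact is just lost when gravity alone supplies the centripetal force: Mg = Mv_top²/r, i.e. v_top² = gr.
With ω = v/R, the kinetic energy at speed v is ½(1+k)Mv² = (7/10)Mv².
Energy conservation from release (height h) to the top (height 2r): Mgh = Mg(2r) + (7/10)M·gr.
Thus h_min = 2r + (1+k)r/2 = r(2 + 1.4/2) = 1.2 × 2.7 ≈ 3.24 m.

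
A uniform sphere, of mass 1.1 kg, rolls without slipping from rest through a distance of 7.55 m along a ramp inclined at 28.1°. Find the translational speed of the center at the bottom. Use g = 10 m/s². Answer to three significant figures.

v ≈ 7.13 m/s

The moment of inertia is (2/5)MR², giving k ≡ I/(MR²) = 0.4.
The rolling condition ω = v/R makes the rotational term ½I(v/R)² = ½kMv², so KE_total = ½(1+k)Mv² = (7/10)Mv².
The vertical drop is h = L sinθ = 7.55 × sin28.1° = 3.556 m.
Setting Mgh = (7/10)Mv² gives v = √(2gh/(1+k)) = √(2·10·3.556/1.4) ≈ 7.13 m/s.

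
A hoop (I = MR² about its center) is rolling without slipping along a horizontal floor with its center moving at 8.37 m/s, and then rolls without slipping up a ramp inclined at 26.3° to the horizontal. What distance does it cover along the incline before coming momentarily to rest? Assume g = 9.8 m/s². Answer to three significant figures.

Here I = MR², so the shape factor k = I/(MR²) = 1.
Pure rolling means v = ωR; then KE = ½Mv² + ½I(v/R)² = ½(1+k)Mv² = Mv².
Setting this equal to Mgh gives the vertical rise h = (1+k)v₀²/(2g) = 2×8.37²/(2×9.8) = 7.149 m.
Along the incline, d = h/sinθ = 7.149/sin26.3° ≈ 16.1 m.

d ≈ 16.1 m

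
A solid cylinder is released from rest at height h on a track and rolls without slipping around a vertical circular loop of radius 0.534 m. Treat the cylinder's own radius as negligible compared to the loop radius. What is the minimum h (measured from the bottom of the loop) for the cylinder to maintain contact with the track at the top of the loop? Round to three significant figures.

With I = (1/2)MR², the ratio k = I/(MR²) is 0.5.
At the top, contact is just lost when gravity alone supplies the centripetal force: Mg = Mv_top²/r, i.e. v_top² = gr.
With ω = v/R, the kinetic energy at speed v is ½(1+k)Mv² = (3/4)Mv².
Energy conservation from release (height h) to the top (height 2r): Mgh = Mg(2r) + (3/4)M·gr.
Thus h_min = 2r + (1+k)r/2 = r(2 + 1.5/2) = 0.534 × 2.75 ≈ 1.47 m.

h_min ≈ 1.47 m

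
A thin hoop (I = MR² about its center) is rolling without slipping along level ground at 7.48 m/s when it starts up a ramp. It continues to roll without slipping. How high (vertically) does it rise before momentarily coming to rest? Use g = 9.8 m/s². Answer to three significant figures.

The moment of inertia is MR², giving k ≡ I/(MR²) = 1.
Pure rolling means v = ωR; then KE = ½Mv² + ½I(v/R)² = ½(1+k)Mv² = Mv².
All of this converts to potential energy at the highest point: Mv₀² = Mgh.
Thus h = (1+k)v₀²/(2g) = 2 × 7.48² / (2 × 9.8) ≈ 5.71 m.

h ≈ 5.71 m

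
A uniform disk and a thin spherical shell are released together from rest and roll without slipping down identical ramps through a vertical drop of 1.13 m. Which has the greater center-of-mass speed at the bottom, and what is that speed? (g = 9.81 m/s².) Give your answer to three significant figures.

For rolling without slipping, Mgh = ½(1+k)Mv² where k = I/(MR²), so v = √(2gh/(1+k)).
Uniform disk: k = 0.5, giving v = √(2×9.81×1.13/1.5) = 3.845 m/s.
Thin spherical shell: k = 2/3, giving v = √(2×9.81×1.13/1.667) = 3.647 m/s.
The smaller k wins: the uniform disk, at ≈ 3.84 m/s.

the uniform disk, at v ≈ 3.84 m/s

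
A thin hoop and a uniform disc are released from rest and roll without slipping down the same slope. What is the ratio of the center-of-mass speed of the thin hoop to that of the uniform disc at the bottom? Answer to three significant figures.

v_ratio ≈ 0.866

Each satisfies Mgh = ½(1+k)Mv² with k = I/(MR²), so v ∝ 1/√(1+k).
For the thin hoop k = 1; for the uniform disc k = 0.5.
v₁/v₂ = √((1+k₂)/(1+k₁)) = √(1.5/2) ≈ 0.866.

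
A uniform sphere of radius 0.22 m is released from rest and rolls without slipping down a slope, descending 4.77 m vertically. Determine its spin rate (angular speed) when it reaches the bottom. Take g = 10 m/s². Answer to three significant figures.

ω ≈ 37.5 rad/s

The moment of inertia is (2/5)MR², giving k ≡ I/(MR²) = 0.4.
The rolling condition ω = v/R makes the rotational term ½I(v/R)² = ½kMv², so KE_total = ½(1+k)Mv² = (7/10)Mv².
Energy conservation Mgh = ½(1+k)Mv² gives v = √(2gh/(1+k)) = √(2 × 10 × 4.77 / 1.4) = 8.255 m/s.
The angular speed follows from ω = v/R = 8.255/0.22 ≈ 37.5 rad/s.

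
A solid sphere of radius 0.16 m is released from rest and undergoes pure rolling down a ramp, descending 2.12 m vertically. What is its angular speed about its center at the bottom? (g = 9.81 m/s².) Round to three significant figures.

Here I = (2/5)MR², so the shape factor k = I/(MR²) = 0.4.
Pure rolling means v = ωR; then KE = ½Mv² + ½I(v/R)² = ½(1+k)Mv² = (7/10)Mv².
Energy conservation Mgh = ½(1+k)Mv² gives v = √(2gh/(1+k)) = √(2 × 9.81 × 2.12 / 1.4) = 5.451 m/s.
Then ω = v/R = 5.451 / 0.16 ≈ 34.1 rad/s.

ω ≈ 34.1 rad/s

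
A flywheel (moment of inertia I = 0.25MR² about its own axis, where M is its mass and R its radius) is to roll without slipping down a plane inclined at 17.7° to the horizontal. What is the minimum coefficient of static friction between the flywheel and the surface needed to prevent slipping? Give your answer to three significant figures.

μ_min ≈ 0.0638

With I = 0.25MR², the ratio k = I/(MR²) is 0.25.
Along the incline Mg sinθ − f = Ma, and torque about the center fR = Iα = kMR²(a/R) gives f = kMa.
These give a = g sinθ/(1+k) and the required friction f = kMg sinθ/(1+k).
The normal force is N = Mg cosθ, so μ_min = f/N = k tanθ/(1+k).
μ_min = 0.25 × tan17.7° / 1.25 ≈ 0.0638.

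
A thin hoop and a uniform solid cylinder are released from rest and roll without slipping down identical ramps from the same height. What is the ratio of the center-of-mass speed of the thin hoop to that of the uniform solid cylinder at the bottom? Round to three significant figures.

Each satisfies Mgh = ½(1+k)Mv² with k = I/(MR²), so v ∝ 1/√(1+k).
For the thin hoop k = 1; for the uniform solid cylinder k = 0.5.
v₁/v₂ = √((1+k₂)/(1+k₁)) = √(1.5/2) ≈ 0.866.

v_ratio ≈ 0.866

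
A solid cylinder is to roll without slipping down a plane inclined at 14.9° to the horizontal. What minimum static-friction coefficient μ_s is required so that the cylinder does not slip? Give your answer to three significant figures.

μ_min ≈ 0.0887

With I = (1/2)MR², the ratio k = I/(MR²) is 0.5.
Newton's second law down the slope: Mg sinθ − f = Ma. The torque equation fR = Iα (with α = a/R) gives f = kMa.
These give a = g sinθ/(1+k) and the required friction f = kMg sinθ/(1+k).
With N = Mg cosθ, the no-slip condition f ≤ μN gives μ_min = f/N = k tanθ/(1+k).
μ_min = 0.5 × tan14.9° / 1.5 ≈ 0.0887.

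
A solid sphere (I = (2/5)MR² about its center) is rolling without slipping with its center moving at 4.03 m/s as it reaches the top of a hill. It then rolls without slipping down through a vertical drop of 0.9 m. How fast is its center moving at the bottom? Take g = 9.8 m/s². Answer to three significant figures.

The moment of inertia is (2/5)MR², giving k ≡ I/(MR²) = 0.4.
Since it rolls without slipping, ω = v/R and KE = ½Mv² + ½Iω² = ½(1+k)Mv² = (7/10)Mv².
Energy conservation: (7/10)Mv₀² + Mgh = (7/10)Mv², so v² = v₀² + 2gh/(1+k).
v = √(4.03² + 2×9.8×0.9/1.4) = √28.84 ≈ 5.37 m/s.

v ≈ 5.37 m/s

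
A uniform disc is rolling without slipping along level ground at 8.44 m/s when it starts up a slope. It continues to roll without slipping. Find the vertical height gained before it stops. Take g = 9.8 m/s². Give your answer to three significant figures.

The moment of inertia is (1/2)MR², giving k ≡ I/(MR²) = 0.5.
Pure rolling means v = ωR; then KE = ½Mv² + ½I(v/R)² = ½(1+k)Mv² = (3/4)Mv².
At the top the kinetic energy is zero, so (3/4)Mv₀² = Mgh.
Thus h = (1+k)v₀²/(2g) = 1.5 × 8.44² / (2 × 9.8) ≈ 5.45 m.

h ≈ 5.45 m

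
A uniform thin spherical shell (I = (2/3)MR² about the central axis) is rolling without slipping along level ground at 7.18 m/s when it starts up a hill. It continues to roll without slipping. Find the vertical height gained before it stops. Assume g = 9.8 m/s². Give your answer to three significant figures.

h ≈ 4.38 m

Here I = (2/3)MR², so the shape factor k = I/(MR²) = 2/3.
Pure rolling means v = ωR; then KE = ½Mv² + ½I(v/R)² = ½(1+k)Mv² = (5/6)Mv².
All of this converts to potential energy at the highest point: (5/6)Mv₀² = Mgh.
Thus h = (1+k)v₀²/(2g) = 1.667 × 7.18² / (2 × 9.8) ≈ 4.38 m.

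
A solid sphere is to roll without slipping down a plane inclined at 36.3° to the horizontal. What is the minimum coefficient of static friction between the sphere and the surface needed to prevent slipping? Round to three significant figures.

With I = (2/5)MR², the ratio k = I/(MR²) is 0.4.
Along the incline Mg sinθ − f = Ma, and torque about the center fR = Iα = kMR²(a/R) gives f = kMa.
These give a = g sinθ/(1+k) and the required friction f = kMg sinθ/(1+k).
With N = Mg cosθ, the no-slip condition f ≤ μN gives μ_min = f/N = k tanθ/(1+k).
μ_min = 0.4 × tan36.3° / 1.4 ≈ 0.210.

μ_min ≈ 0.210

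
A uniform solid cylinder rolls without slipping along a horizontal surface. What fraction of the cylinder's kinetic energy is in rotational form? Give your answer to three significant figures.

Here I = (1/2)MR², so the shape factor k = I/(MR²) = 0.5.
With ω = v/R, KE_trans = ½Mv² and KE_rot = ½Iω² = ½kMv², so KE_total = ½(1+k)Mv².
The rotational fraction is therefore k/(1+k) = 0.5/1.5 ≈ 0.333.

fraction ≈ 0.333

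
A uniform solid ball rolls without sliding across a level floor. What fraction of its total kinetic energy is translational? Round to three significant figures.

fraction ≈ 0.714

The moment of inertia is (2/5)MR², giving k ≡ I/(MR²) = 0.4.
With ω = v/R, KE_trans = ½Mv² and KE_rot = ½Iω² = ½kMv², so KE_total = ½(1+k)Mv².
The translational fraction is therefore 1/(1+k) = 1/1.4 ≈ 0.714.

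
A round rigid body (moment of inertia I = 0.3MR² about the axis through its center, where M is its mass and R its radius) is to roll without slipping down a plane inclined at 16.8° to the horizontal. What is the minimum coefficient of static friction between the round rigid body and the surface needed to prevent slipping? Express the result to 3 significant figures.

For this body I = 0.3MR², i.e. k = I/(MR²) = 0.3.
Newton's second law down the slope: Mg sinθ − f = Ma. The torque equation fR = Iα (with α = a/R) gives f = kMa.
These give a = g sinθ/(1+k) and the required friction f = kMg sinθ/(1+k).
The normal force is N = Mg cosθ, so μ_min = f/N = k tanθ/(1+k).
μ_min = 0.3 × tan16.8° / 1.3 ≈ 0.0697.

μ_min ≈ 0.0697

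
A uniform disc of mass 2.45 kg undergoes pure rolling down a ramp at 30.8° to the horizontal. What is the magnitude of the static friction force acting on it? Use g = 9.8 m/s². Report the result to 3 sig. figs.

The moment of inertia is (1/2)MR², giving k ≡ I/(MR²) = 0.5.
Translational: Mg sinθ − f = Ma. Rotational about the CM: fR = Iα = kMRa, so f = kMa.
Combining, a = g sinθ/(1+k) and f = kMa = kMg sinθ/(1+k).
f = 0.5 × 2.45 × 9.8 × sin30.8° / 1.5 ≈ 4.10 N.

f ≈ 4.10 N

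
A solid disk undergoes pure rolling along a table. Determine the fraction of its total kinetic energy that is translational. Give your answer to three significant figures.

For this body I = (1/2)MR², i.e. k = I/(MR²) = 0.5.
With ω = v/R, KE_trans = ½Mv² and KE_rot = ½Iω² = ½kMv², so KE_total = ½(1+k)Mv².
The translational fraction is therefore 1/(1+k) = 1/1.5 ≈ 0.667.

fraction ≈ 0.667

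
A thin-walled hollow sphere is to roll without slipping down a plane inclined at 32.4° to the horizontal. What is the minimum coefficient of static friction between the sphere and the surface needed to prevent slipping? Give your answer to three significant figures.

μ_min ≈ 0.254

For this body I = (2/3)MR², i.e. k = I/(MR²) = 2/3.
Along the incline Mg sinθ − f = Ma, and torque about the center fR = Iα = kMR²(a/R) gives f = kMa.
These give a = g sinθ/(1+k) and the required friction f = kMg sinθ/(1+k).
With N = Mg cosθ, the no-slip condition f ≤ μN gives μ_min = f/N = k tanθ/(1+k).
μ_min = (2/3) × tan32.4° / 1.667 ≈ 0.254.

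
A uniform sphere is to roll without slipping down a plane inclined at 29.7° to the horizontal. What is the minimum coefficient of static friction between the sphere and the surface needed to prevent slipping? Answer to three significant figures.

μ_min ≈ 0.163

With I = (2/5)MR², the ratio k = I/(MR²) is 0.4.
Translational: Mg sinθ − f = Ma. Rotational about the CM: fR = Iα = kMRa, so f = kMa.
These give a = g sinθ/(1+k) and the required friction f = kMg sinθ/(1+k).
The normal force is N = Mg cosθ, so μ_min = f/N = k tanθ/(1+k).
μ_min = 0.4 × tan29.7° / 1.4 ≈ 0.163.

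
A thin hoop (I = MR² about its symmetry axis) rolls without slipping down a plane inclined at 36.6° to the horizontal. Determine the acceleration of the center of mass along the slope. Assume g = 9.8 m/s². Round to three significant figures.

a ≈ 2.92 m/s²

For this body I = MR², i.e. k = I/(MR²) = 1.
Along the incline Mg sinθ − f = Ma, and torque about the center fR = Iα = kMR²(a/R) gives f = kMa.
Eliminating f: Mg sinθ = (1+k)Ma, so a = g sinθ/(1+k) = 9.8 × sin36.6° / 2 ≈ 2.92 m/s².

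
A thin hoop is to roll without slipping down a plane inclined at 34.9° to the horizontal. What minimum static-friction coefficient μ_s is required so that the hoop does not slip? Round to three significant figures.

μ_min ≈ 0.349

Here I = MR², so the shape factor k = I/(MR²) = 1.
Along the incline Mg sinθ − f = Ma, and torque about the center fR = Iα = kMR²(a/R) gives f = kMa.
These give a = g sinθ/(1+k) and the required friction f = kMg sinθ/(1+k).
The normal force is N = Mg cosθ, so μ_min = f/N = k tanθ/(1+k).
μ_min = 1 × tan34.9° / 2 ≈ 0.349.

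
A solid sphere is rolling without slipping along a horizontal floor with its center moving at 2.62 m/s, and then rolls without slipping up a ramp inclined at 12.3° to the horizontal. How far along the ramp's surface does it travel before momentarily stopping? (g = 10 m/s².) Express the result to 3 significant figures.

d ≈ 2.26 m

For this body I = (2/5)MR², i.e. k = I/(MR²) = 0.4.
Pure rolling means v = ωR; then KE = ½Mv² + ½I(v/R)² = ½(1+k)Mv² = (7/10)Mv².
Setting this equal to Mgh gives the vertical rise h = (1+k)v₀²/(2g) = 1.4×2.62²/(2×10) = 0.4805 m.
The distance along the slope is d = h/sinθ = 0.4805/sin12.3° ≈ 2.26 m.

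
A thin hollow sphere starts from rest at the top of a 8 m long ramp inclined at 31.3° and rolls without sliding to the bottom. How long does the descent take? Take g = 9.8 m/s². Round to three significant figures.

t ≈ 2.29 s

With I = (2/3)MR², the ratio k = I/(MR²) is 2/3.
Along the incline Mg sinθ − f = Ma, and torque about the center fR = Iα = kMR²(a/R) gives f = kMa.
Hence a = g sinθ/(1+k) = 9.8×sin31.3°/1.667 = 3.055 m/s².
With constant a from rest, t = √(2L/a) = √(2·8/3.055) ≈ 2.29 s.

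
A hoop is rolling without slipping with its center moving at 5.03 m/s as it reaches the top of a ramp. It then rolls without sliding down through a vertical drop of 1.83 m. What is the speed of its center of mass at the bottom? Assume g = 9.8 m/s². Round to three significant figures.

Here I = MR², so the shape factor k = I/(MR²) = 1.
The rolling condition ω = v/R makes the rotational term ½I(v/R)² = ½kMv², so KE_total = ½(1+k)Mv² = Mv².
Energy conservation: Mv₀² + Mgh = Mv², so v² = v₀² + 2gh/(1+k).
v = √(5.03² + 2×9.8×1.83/2) = √43.23 ≈ 6.58 m/s.

v ≈ 6.58 m/s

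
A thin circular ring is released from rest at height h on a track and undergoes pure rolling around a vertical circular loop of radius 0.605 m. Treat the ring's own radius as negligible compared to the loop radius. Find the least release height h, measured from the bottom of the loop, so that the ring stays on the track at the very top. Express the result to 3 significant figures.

h_min ≈ 1.82 m

Here I = MR², so the shape factor k = I/(MR²) = 1.
At the top of the loop, the minimum-contact condition is Mg = Mv_top²/r, so v_top² = gr.
With ω = v/R, the kinetic energy at speed v is ½(1+k)Mv² = Mv².
Energy conservation from release (height h) to the top (height 2r): Mgh = Mg(2r) + M·gr.
Thus h_min = 2r + (1+k)r/2 = r(2 + 2/2) = 0.605 × 3 ≈ 1.82 m.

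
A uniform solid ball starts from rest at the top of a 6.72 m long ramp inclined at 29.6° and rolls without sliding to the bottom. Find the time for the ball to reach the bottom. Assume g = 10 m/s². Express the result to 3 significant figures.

With I = (2/5)MR², the ratio k = I/(MR²) is 0.4.
Newton's second law down the slope: Mg sinθ − f = Ma. The torque equation fR = Iα (with α = a/R) gives f = kMa.
Hence a = g sinθ/(1+k) = 10×sin29.6°/1.4 = 3.528 m/s².
With constant a from rest, t = √(2L/a) = √(2·6.72/3.528) ≈ 1.95 s.

t ≈ 1.95 s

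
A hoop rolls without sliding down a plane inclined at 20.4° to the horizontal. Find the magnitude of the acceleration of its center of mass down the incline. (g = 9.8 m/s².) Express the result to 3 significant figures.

With I = MR², the ratio k = I/(MR²) is 1.
Along the incline Mg sinθ − f = Ma, and torque about the center fR = Iα = kMR²(a/R) gives f = kMa.
Eliminating f: Mg sinθ = (1+k)Ma, so a = g sinθ/(1+k) = 9.8 × sin20.4° / 2 ≈ 1.71 m/s².

a ≈ 1.71 m/s²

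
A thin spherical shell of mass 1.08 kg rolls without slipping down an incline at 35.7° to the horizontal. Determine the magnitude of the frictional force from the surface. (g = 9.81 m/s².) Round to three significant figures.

For this body I = (2/3)MR², i.e. k = I/(MR²) = 2/3.
Along the incline Mg sinθ − f = Ma, and torque about the center fR = Iα = kMR²(a/R) gives f = kMa.
Combining, a = g sinθ/(1+k) and f = kMa = kMg sinθ/(1+k).
f = (2/3) × 1.08 × 9.81 × sin35.7° / 1.667 ≈ 2.47 N.

f ≈ 2.47 N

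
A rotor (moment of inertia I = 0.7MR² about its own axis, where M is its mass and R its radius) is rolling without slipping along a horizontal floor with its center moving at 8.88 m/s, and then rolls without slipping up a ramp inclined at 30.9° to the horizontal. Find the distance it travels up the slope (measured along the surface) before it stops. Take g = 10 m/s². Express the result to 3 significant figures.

d ≈ 13.1 m

The moment of inertia is 0.7MR², giving k ≡ I/(MR²) = 0.7.
The rolling condition ω = v/R makes the rotational term ½I(v/R)² = ½kMv², so KE_total = ½(1+k)Mv² = (17/20)Mv².
Setting this equal to Mgh gives the vertical rise h = (1+k)v₀²/(2g) = 1.7×8.88²/(2×10) = 6.703 m.
Along the incline, d = h/sinθ = 6.703/sin30.9° ≈ 13.1 m.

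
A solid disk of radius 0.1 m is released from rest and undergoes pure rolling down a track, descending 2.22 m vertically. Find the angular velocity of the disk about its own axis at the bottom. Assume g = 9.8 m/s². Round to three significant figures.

ω ≈ 53.9 rad/s

Here I = (1/2)MR², so the shape factor k = I/(MR²) = 0.5.
Pure rolling means v = ωR; then KE = ½Mv² + ½I(v/R)² = ½(1+k)Mv² = (3/4)Mv².
Energy conservation Mgh = ½(1+k)Mv² gives v = √(2gh/(1+k)) = √(2 × 9.8 × 2.22 / 1.5) = 5.386 m/s.
Then ω = v/R = 5.386 / 0.1 ≈ 53.9 rad/s.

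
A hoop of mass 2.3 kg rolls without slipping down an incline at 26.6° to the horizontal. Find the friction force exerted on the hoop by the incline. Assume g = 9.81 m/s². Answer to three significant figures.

For this body I = MR², i.e. k = I/(MR²) = 1.
Newton's second law down the slope: Mg sinθ − f = Ma. The torque equation fR = Iα (with α = a/R) gives f = kMa.
Combining, a = g sinθ/(1+k) and f = kMa = kMg sinθ/(1+k).
f = 1 × 2.3 × 9.81 × sin26.6° / 2 ≈ 5.05 N.

f ≈ 5.05 N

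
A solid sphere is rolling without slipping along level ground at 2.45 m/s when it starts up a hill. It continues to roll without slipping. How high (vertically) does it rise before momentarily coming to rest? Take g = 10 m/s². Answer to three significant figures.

h ≈ 0.420 m

For this body I = (2/5)MR², i.e. k = I/(MR²) = 0.4.
Rolling without slipping gives ω = v/R, so the total kinetic energy is ½Mv² + ½Iω² = ½(1+k)Mv² = (7/10)Mv².
All of this converts to potential energy at the highest point: (7/10)Mv₀² = Mgh.
Thus h = (1+k)v₀²/(2g) = 1.4 × 2.45² / (2 × 10) ≈ 0.420 m.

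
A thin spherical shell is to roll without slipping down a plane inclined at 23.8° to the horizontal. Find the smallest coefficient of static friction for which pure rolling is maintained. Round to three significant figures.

With I = (2/3)MR², the ratio k = I/(MR²) is 2/3.
Newton's second law down the slope: Mg sinθ − f = Ma. The torque equation fR = Iα (with α = a/R) gives f = kMa.
These give a = g sinθ/(1+k) and the required friction f = kMg sinθ/(1+k).
With N = Mg cosθ, the no-slip condition f ≤ μN gives μ_min = f/N = k tanθ/(1+k).
μ_min = (2/3) × tan23.8° / 1.667 ≈ 0.176.

μ_min ≈ 0.176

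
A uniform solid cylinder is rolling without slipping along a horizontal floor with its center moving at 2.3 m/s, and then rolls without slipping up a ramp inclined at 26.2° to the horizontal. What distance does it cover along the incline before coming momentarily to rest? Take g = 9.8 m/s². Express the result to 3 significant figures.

d ≈ 0.917 m

For this body I = (1/2)MR², i.e. k = I/(MR²) = 0.5.
Rolling without slipping gives ω = v/R, so the total kinetic energy is ½Mv² + ½Iω² = ½(1+k)Mv² = (3/4)Mv².
Setting this equal to Mgh gives the vertical rise h = (1+k)v₀²/(2g) = 1.5×2.3²/(2×9.8) = 0.4048 m.
Along the incline, d = h/sinθ = 0.4048/sin26.2° ≈ 0.917 m.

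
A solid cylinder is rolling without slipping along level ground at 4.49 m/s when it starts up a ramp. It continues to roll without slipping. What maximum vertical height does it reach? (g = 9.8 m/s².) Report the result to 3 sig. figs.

h ≈ 1.54 m

The moment of inertia is (1/2)MR², giving k ≡ I/(MR²) = 0.5.
Since it rolls without slipping, ω = v/R and KE = ½Mv² + ½Iω² = ½(1+k)Mv² = (3/4)Mv².
At the top the kinetic energy is zero, so (3/4)Mv₀² = Mgh.
Thus h = (1+k)v₀²/(2g) = 1.5 × 4.49² / (2 × 9.8) ≈ 1.54 m.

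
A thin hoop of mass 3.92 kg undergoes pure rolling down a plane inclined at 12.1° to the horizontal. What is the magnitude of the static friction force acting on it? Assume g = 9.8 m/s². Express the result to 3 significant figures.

With I = MR², the ratio k = I/(MR²) is 1.
Newton's second law down the slope: Mg sinθ − f = Ma. The torque equation fR = Iα (with α = a/R) gives f = kMa.
Combining, a = g sinθ/(1+k) and f = kMa = kMg sinθ/(1+k).
f = 1 × 3.92 × 9.8 × sin12.1° / 2 ≈ 4.03 N.

f ≈ 4.03 N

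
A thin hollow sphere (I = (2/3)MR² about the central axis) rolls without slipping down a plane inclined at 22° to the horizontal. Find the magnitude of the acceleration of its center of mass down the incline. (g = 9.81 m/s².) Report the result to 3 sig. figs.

a ≈ 2.20 m/s²

The moment of inertia is (2/3)MR², giving k ≡ I/(MR²) = 2/3.
Translational: Mg sinθ − f = Ma. Rotational about the CM: fR = Iα = kMRa, so f = kMa.
Eliminating f: Mg sinθ = (1+k)Ma, so a = g sinθ/(1+k) = 9.81 × sin22° / 1.667 ≈ 2.20 m/s².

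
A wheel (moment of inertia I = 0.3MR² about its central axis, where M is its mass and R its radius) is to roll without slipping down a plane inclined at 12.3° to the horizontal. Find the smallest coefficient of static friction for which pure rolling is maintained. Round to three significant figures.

For this body I = 0.3MR², i.e. k = I/(MR²) = 0.3.
Along the incline Mg sinθ − f = Ma, and torque about the center fR = Iα = kMR²(a/R) gives f = kMa.
These give a = g sinθ/(1+k) and the required friction f = kMg sinθ/(1+k).
The normal force is N = Mg cosθ, so μ_min = f/N = k tanθ/(1+k).
μ_min = 0.3 × tan12.3° / 1.3 ≈ 0.0503.

μ_min ≈ 0.0503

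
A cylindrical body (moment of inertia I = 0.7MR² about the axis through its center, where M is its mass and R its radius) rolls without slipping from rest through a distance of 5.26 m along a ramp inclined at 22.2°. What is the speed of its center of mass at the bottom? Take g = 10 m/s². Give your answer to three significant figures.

v ≈ 4.84 m/s

With I = 0.7MR², the ratio k = I/(MR²) is 0.7.
Since it rolls without slipping, ω = v/R and KE = ½Mv² + ½Iω² = ½(1+k)Mv² = (17/20)Mv².
The vertical drop is h = L sinθ = 5.26 × sin22.2° = 1.987 m.
Setting Mgh = (17/20)Mv² gives v = √(2gh/(1+k)) = √(2·10·1.987/1.7) ≈ 4.84 m/s.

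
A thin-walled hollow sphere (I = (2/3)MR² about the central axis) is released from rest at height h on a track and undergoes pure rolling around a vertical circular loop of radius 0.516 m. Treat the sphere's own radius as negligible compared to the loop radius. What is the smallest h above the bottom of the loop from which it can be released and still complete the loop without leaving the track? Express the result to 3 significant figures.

h_min ≈ 1.46 m

With I = (2/3)MR², the ratio k = I/(MR²) is 2/3.
At the top of the loop, the minimum-contact condition is Mg = Mv_top²/r, so v_top² = gr.
With ω = v/R, the kinetic energy at speed v is ½(1+k)Mv² = (5/6)Mv².
Energy conservation from release (height h) to the top (height 2r): Mgh = Mg(2r) + (5/6)M·gr.
Thus h_min = 2r + (1+k)r/2 = r(2 + 1.667/2) = 0.516 × 2.833 ≈ 1.46 m.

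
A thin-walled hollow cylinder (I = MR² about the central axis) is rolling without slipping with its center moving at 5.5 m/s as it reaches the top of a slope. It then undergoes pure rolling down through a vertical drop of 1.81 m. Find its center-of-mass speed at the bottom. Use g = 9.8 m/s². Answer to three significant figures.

The moment of inertia is MR², giving k ≡ I/(MR²) = 1.
Pure rolling means v = ωR; then KE = ½Mv² + ½I(v/R)² = ½(1+k)Mv² = Mv².
Conserving energy between top and bottom: Mv² = Mv₀² + Mgh, hence v² = v₀² + 2gh/(1+k).
v = √(5.5² + 2×9.8×1.81/2) = √47.99 ≈ 6.93 m/s.

v ≈ 6.93 m/s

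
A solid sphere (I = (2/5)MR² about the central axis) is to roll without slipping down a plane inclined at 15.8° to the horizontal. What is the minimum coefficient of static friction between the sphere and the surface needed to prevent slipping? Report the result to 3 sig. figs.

μ_min ≈ 0.0808

The moment of inertia is (2/5)MR², giving k ≡ I/(MR²) = 0.4.
Along the incline Mg sinθ − f = Ma, and torque about the center fR = Iα = kMR²(a/R) gives f = kMa.
These give a = g sinθ/(1+k) and the required friction f = kMg sinθ/(1+k).
With N = Mg cosθ, the no-slip condition f ≤ μN gives μ_min = f/N = k tanθ/(1+k).
μ_min = 0.4 × tan15.8° / 1.4 ≈ 0.0808.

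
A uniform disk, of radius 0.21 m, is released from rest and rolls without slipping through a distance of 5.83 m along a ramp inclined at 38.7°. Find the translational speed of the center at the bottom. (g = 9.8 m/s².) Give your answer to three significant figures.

Here I = (1/2)MR², so the shape factor k = I/(MR²) = 0.5.
Since it rolls without slipping, ω = v/R and KE = ½Mv² + ½Iω² = ½(1+k)Mv² = (3/4)Mv².
The vertical drop is h = L sinθ = 5.83 × sin38.7° = 3.645 m.
Setting Mgh = (3/4)Mv² gives v = √(2gh/(1+k)) = √(2·9.8·3.645/1.5) ≈ 6.90 m/s.

v ≈ 6.90 m/s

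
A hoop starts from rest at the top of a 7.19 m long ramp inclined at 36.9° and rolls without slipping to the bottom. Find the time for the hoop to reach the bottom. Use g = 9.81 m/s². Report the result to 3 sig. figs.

For this body I = MR², i.e. k = I/(MR²) = 1.
Newton's second law down the slope: Mg sinθ − f = Ma. The torque equation fR = Iα (with α = a/R) gives f = kMa.
Hence a = g sinθ/(1+k) = 9.81×sin36.9°/2 = 2.945 m/s².
Starting from rest, L = ½at², so t = √(2L/a) = √(2×7.19/2.945) ≈ 2.21 s.

t ≈ 2.21 s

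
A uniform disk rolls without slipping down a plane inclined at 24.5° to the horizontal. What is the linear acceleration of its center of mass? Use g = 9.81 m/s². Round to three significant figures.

With I = (1/2)MR², the ratio k = I/(MR²) is 0.5.
Translational: Mg sinθ − f = Ma. Rotational about the CM: fR = Iα = kMRa, so f = kMa.
Eliminating f: Mg sinθ = (1+k)Ma, so a = g sinθ/(1+k) = 9.81 × sin24.5° / 1.5 ≈ 2.71 m/s².

a ≈ 2.71 m/s²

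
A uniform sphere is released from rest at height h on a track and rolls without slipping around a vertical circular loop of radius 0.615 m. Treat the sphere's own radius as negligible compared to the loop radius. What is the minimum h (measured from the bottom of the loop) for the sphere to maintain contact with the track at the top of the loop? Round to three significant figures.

h_min ≈ 1.66 m

The moment of inertia is (2/5)MR², giving k ≡ I/(MR²) = 0.4.
At the top, contact is just lost when gravity alone supplies the centripetal force: Mg = Mv_top²/r, i.e. v_top² = gr.
With ω = v/R, the kinetic energy at speed v is ½(1+k)Mv² = (7/10)Mv².
Energy conservation from release (height h) to the top (height 2r): Mgh = Mg(2r) + (7/10)M·gr.
Thus h_min = 2r + (1+k)r/2 = r(2 + 1.4/2) = 0.615 × 2.7 ≈ 1.66 m.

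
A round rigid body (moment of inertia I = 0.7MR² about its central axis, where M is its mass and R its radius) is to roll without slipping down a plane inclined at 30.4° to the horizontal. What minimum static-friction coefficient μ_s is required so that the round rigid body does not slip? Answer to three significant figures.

For this body I = 0.7MR², i.e. k = I/(MR²) = 0.7.
Along the incline Mg sinθ − f = Ma, and torque about the center fR = Iα = kMR²(a/R) gives f = kMa.
These give a = g sinθ/(1+k) and the required friction f = kMg sinθ/(1+k).
The normal force is N = Mg cosθ, so μ_min = f/N = k tanθ/(1+k).
μ_min = 0.7 × tan30.4° / 1.7 ≈ 0.242.

μ_min ≈ 0.242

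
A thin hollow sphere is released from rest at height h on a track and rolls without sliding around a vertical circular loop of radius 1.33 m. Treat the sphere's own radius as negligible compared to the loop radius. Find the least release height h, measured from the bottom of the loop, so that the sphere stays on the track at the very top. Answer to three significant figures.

Here I = (2/3)MR², so the shape factor k = I/(MR²) = 2/3.
At the top, contact is just lost when gravity alone supplies the centripetal force: Mg = Mv_top²/r, i.e. v_top² = gr.
With ω = v/R, the kinetic energy at speed v is ½(1+k)Mv² = (5/6)Mv².
Energy conservation from release (height h) to the top (height 2r): Mgh = Mg(2r) + (5/6)M·gr.
Thus h_min = 2r + (1+k)r/2 = r(2 + 1.667/2) = 1.33 × 2.833 ≈ 3.77 m.

h_min ≈ 3.77 m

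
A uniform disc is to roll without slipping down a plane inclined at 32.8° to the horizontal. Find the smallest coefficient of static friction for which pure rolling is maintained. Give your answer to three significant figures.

μ_min ≈ 0.215

For this body I = (1/2)MR², i.e. k = I/(MR²) = 0.5.
Newton's second law down the slope: Mg sinθ − f = Ma. The torque equation fR = Iα (with α = a/R) gives f = kMa.
These give a = g sinθ/(1+k) and the required friction f = kMg sinθ/(1+k).
The normal force is N = Mg cosθ, so μ_min = f/N = k tanθ/(1+k).
μ_min = 0.5 × tan32.8° / 1.5 ≈ 0.215.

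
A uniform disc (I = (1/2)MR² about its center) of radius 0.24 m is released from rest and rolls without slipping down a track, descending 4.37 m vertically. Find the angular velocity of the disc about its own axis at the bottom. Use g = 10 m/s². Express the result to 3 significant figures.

Here I = (1/2)MR², so the shape factor k = I/(MR²) = 0.5.
Rolling without slipping gives ω = v/R, so the total kinetic energy is ½Mv² + ½Iω² = ½(1+k)Mv² = (3/4)Mv².
Energy conservation Mgh = ½(1+k)Mv² gives v = √(2gh/(1+k)) = √(2 × 10 × 4.37 / 1.5) = 7.633 m/s.
The angular speed follows from ω = v/R = 7.633/0.24 ≈ 31.8 rad/s.

ω ≈ 31.8 rad/s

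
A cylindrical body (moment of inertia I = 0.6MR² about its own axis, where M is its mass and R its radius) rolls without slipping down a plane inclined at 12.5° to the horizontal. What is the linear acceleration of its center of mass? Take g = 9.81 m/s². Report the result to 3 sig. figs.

The moment of inertia is 0.6MR², giving k ≡ I/(MR²) = 0.6.
Newton's second law down the slope: Mg sinθ − f = Ma. The torque equation fR = Iα (with α = a/R) gives f = kMa.
Eliminating f: Mg sinθ = (1+k)Ma, so a = g sinθ/(1+k) = 9.81 × sin12.5° / 1.6 ≈ 1.33 m/s².

a ≈ 1.33 m/s²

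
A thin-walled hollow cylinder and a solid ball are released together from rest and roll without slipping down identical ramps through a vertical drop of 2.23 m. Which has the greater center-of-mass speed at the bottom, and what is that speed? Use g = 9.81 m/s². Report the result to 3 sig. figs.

For rolling without slipping, Mgh = ½(1+k)Mv² where k = I/(MR²), so v = √(2gh/(1+k)).
Thin-walled hollow cylinder: k = 1, giving v = √(2×9.81×2.23/2) = 4.677 m/s.
Solid ball: k = 0.4, giving v = √(2×9.81×2.23/1.4) = 5.59 m/s.
The smaller k wins: the solid ball, at ≈ 5.59 m/s.

the solid ball, at v ≈ 5.59 m/s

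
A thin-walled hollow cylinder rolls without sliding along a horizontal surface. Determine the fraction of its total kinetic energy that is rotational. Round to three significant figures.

For this body I = MR², i.e. k = I/(MR²) = 1.
With ω = v/R, KE_trans = ½Mv² and KE_rot = ½Iω² = ½kMv², so KE_total = ½(1+k)Mv².
The rotational fraction is therefore k/(1+k) = 1/2 ≈ 0.500.

fraction ≈ 0.500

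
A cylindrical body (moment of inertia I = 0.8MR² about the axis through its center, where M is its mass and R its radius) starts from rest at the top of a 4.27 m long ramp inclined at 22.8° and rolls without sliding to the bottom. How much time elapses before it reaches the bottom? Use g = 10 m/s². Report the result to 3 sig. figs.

t ≈ 1.99 s

Here I = 0.8MR², so the shape factor k = I/(MR²) = 0.8.
Translational: Mg sinθ − f = Ma. Rotational about the CM: fR = Iα = kMRa, so f = kMa.
Hence a = g sinθ/(1+k) = 10×sin22.8°/1.8 = 2.153 m/s².
Starting from rest, L = ½at², so t = √(2L/a) = √(2×4.27/2.153) ≈ 1.99 s.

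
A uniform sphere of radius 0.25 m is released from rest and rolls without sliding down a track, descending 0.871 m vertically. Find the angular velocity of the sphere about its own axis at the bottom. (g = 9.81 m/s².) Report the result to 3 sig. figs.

ω ≈ 14.0 rad/s

For this body I = (2/5)MR², i.e. k = I/(MR²) = 0.4.
The rolling condition ω = v/R makes the rotational term ½I(v/R)² = ½kMv², so KE_total = ½(1+k)Mv² = (7/10)Mv².
Energy conservation Mgh = ½(1+k)Mv² gives v = √(2gh/(1+k)) = √(2 × 9.81 × 0.871 / 1.4) = 3.494 m/s.
Then ω = v/R = 3.494 / 0.25 ≈ 14.0 rad/s.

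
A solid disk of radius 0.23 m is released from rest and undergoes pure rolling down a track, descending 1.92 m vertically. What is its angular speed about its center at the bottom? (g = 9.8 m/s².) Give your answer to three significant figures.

The moment of inertia is (1/2)MR², giving k ≡ I/(MR²) = 0.5.
Rolling without slipping gives ω = v/R, so the total kinetic energy is ½Mv² + ½Iω² = ½(1+k)Mv² = (3/4)Mv².
Energy conservation Mgh = ½(1+k)Mv² gives v = √(2gh/(1+k)) = √(2 × 9.8 × 1.92 / 1.5) = 5.009 m/s.
The angular speed follows from ω = v/R = 5.009/0.23 ≈ 21.8 rad/s.

ω ≈ 21.8 rad/s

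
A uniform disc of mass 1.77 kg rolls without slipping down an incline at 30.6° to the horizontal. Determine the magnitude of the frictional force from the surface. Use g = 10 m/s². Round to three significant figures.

f ≈ 3.00 N

For this body I = (1/2)MR², i.e. k = I/(MR²) = 0.5.
Along the incline Mg sinθ − f = Ma, and torque about the center fR = Iα = kMR²(a/R) gives f = kMa.
Combining, a = g sinθ/(1+k) and f = kMa = kMg sinθ/(1+k).
f = 0.5 × 1.77 × 10 × sin30.6° / 1.5 ≈ 3.00 N.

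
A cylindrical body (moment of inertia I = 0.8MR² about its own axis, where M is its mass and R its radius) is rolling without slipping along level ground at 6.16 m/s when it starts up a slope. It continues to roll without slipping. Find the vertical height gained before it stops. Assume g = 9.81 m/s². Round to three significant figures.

h ≈ 3.48 m

Here I = 0.8MR², so the shape factor k = I/(MR²) = 0.8.
The rolling condition ω = v/R makes the rotational term ½I(v/R)² = ½kMv², so KE_total = ½(1+k)Mv² = (9/10)Mv².
All of this converts to potential energy at the highest point: (9/10)Mv₀² = Mgh.
Thus h = (1+k)v₀²/(2g) = 1.8 × 6.16² / (2 × 9.81) ≈ 3.48 m.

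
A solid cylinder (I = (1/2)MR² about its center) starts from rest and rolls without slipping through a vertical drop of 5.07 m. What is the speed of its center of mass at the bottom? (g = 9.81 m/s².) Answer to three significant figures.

With I = (1/2)MR², the ratio k = I/(MR²) is 0.5.
Since it rolls without slipping, ω = v/R and KE = ½Mv² + ½Iω² = ½(1+k)Mv² = (3/4)Mv².
Setting Mgh = (3/4)Mv² gives v = √(2gh/(1+k)) = √(2·9.81·5.07/1.5) ≈ 8.14 m/s.

v ≈ 8.14 m/s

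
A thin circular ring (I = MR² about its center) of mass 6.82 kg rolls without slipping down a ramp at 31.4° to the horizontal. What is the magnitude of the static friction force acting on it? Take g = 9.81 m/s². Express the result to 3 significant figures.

f ≈ 17.4 N

Here I = MR², so the shape factor k = I/(MR²) = 1.
Along the incline Mg sinθ − f = Ma, and torque about the center fR = Iα = kMR²(a/R) gives f = kMa.
Combining, a = g sinθ/(1+k) and f = kMa = kMg sinθ/(1+k).
f = 1 × 6.82 × 9.81 × sin31.4° / 2 ≈ 17.4 N.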